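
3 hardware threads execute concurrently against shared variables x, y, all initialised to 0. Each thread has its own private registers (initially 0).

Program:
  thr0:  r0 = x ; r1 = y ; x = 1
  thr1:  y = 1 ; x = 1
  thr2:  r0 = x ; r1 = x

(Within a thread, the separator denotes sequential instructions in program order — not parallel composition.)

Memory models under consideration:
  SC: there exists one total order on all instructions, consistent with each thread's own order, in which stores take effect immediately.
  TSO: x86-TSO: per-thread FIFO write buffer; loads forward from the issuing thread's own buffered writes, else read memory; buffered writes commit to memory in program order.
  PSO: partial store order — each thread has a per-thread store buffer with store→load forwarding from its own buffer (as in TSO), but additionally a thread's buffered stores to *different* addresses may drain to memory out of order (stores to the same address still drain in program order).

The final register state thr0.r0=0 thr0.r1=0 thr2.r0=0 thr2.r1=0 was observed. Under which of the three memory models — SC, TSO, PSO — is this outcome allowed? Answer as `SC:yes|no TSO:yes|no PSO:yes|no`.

SC:yes TSO:yes PSO:yes

outcome vector order: (thr0.r0,thr0.r1,thr2.r0,thr2.r1)
SC: 9 outcomes — {0/0/0/0 0/0/0/1 0/0/1/1 0/1/0/0 0/1/0/1 0/1/1/1 1/1/0/0 1/1/0/1 1/1/1/1}
TSO: 9 outcomes — {0/0/0/0 0/0/0/1 0/0/1/1 0/1/0/0 0/1/0/1 0/1/1/1 1/1/0/0 1/1/0/1 1/1/1/1}
PSO: 12 outcomes — {0/0/0/0 0/0/0/1 0/0/1/1 0/1/0/0 0/1/0/1 0/1/1/1 1/0/0/0 1/0/0/1 1/0/1/1 1/1/0/0 1/1/0/1 1/1/1/1}
target 0/0/0/0 ∈ {SC,TSO,PSO}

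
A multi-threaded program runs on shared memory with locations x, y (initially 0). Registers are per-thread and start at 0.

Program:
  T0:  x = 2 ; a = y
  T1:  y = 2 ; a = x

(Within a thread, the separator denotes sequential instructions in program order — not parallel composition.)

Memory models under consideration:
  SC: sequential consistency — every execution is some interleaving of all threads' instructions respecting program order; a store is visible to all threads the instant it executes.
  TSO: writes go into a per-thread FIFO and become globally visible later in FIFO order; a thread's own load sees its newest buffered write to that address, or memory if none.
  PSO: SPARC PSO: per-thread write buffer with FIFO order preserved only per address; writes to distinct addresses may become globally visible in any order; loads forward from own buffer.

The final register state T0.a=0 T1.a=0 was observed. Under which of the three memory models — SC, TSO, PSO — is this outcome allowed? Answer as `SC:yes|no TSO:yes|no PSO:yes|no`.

outcome vector order: (T0.a,T1.a)
SC (3): 02; 20; 22
TSO (4): 00; 02; 20; 22
PSO (4): 00; 02; 20; 22
target 00 ∈ {TSO,PSO}

SC:no TSO:yes PSO:yes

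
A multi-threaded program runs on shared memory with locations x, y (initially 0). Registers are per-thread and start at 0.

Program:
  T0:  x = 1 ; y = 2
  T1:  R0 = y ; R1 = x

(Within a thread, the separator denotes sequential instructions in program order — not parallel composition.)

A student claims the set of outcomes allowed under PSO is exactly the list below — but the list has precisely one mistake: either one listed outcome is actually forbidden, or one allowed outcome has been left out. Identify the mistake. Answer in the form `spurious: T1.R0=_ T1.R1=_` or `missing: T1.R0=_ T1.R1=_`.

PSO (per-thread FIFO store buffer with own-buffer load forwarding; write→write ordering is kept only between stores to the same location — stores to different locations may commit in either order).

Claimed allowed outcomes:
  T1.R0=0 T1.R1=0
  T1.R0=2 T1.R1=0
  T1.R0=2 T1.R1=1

missing: T1.R0=0 T1.R1=1

outcome vector order: (T1.R0,T1.R1)
PSO: 4 outcomes — {00, 01, 20, 21}
PSO∖claimed = {01}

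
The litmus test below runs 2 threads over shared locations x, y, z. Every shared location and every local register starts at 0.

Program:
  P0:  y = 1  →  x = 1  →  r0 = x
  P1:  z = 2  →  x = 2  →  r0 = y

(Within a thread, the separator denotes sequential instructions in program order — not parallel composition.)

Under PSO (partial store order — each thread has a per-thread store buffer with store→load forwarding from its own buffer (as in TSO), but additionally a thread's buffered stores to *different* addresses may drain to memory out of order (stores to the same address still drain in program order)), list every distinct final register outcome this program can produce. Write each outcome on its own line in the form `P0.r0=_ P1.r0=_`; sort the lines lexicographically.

P0.r0=1 P1.r0=0
P0.r0=1 P1.r0=1
P0.r0=2 P1.r0=0
P0.r0=2 P1.r0=1

outcome vector order: (P0.r0,P1.r0)
|PSO outcomes| = 4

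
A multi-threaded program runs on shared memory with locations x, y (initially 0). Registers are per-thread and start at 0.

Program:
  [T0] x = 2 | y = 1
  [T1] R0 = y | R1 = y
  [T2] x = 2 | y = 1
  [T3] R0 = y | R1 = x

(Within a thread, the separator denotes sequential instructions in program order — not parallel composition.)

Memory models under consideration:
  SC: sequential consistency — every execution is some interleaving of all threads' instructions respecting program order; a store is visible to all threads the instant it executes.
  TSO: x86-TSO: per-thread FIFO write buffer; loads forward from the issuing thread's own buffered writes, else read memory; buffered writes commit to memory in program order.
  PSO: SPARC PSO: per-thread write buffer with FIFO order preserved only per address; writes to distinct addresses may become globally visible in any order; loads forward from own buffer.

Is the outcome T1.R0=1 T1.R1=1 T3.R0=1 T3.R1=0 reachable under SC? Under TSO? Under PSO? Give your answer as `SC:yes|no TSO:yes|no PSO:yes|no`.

SC:no TSO:no PSO:yes

outcome vector order: (T1.R0,T1.R1,T3.R0,T3.R1)
SC (9): 0/0/0/0 0/0/0/2 0/0/1/2 0/1/0/0 0/1/0/2 0/1/1/2 1/1/0/0 1/1/0/2 1/1/1/2
TSO (9): 0/0/0/0 0/0/0/2 0/0/1/2 0/1/0/0 0/1/0/2 0/1/1/2 1/1/0/0 1/1/0/2 1/1/1/2
PSO (12): 0/0/0/0 0/0/0/2 0/0/1/0 0/0/1/2 0/1/0/0 0/1/0/2 0/1/1/0 0/1/1/2 1/1/0/0 1/1/0/2 1/1/1/0 1/1/1/2
target 1/1/1/0 ∈ {PSO}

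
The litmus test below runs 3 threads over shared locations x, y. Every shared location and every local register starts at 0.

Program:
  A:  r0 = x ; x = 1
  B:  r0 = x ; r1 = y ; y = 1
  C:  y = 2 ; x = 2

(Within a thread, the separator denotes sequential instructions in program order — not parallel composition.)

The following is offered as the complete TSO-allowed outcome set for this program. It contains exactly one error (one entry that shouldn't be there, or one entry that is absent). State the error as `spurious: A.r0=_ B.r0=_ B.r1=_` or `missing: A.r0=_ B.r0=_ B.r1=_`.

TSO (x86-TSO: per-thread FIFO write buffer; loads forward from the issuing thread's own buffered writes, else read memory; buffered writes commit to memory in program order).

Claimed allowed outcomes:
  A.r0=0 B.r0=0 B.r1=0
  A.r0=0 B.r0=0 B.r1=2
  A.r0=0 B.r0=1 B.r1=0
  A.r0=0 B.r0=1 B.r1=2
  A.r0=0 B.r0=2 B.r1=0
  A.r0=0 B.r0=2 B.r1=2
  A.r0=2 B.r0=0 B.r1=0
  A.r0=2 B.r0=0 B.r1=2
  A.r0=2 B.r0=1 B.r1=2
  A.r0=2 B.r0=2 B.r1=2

spurious: A.r0=0 B.r0=2 B.r1=0

outcome vector order: (A.r0,B.r0,B.r1)
TSO: 9 outcomes — {<0 0 0>; <0 0 2>; <0 1 0>; <0 1 2>; <0 2 2>; <2 0 0>; <2 0 2>; <2 1 2>; <2 2 2>}
claimed∖TSO = {<0 2 0>}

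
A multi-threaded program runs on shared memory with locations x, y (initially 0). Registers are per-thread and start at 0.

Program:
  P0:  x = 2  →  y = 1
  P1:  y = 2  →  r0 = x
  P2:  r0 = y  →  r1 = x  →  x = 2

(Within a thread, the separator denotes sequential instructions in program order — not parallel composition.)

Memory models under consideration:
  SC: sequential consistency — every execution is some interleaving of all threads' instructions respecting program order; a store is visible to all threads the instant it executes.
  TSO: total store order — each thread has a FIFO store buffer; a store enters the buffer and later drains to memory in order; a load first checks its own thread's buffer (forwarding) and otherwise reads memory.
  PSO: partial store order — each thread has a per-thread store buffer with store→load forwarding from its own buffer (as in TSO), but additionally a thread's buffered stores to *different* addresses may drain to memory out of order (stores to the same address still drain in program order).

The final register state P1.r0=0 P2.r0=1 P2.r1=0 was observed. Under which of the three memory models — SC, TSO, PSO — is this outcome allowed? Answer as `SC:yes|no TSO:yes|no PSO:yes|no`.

SC:no TSO:no PSO:yes

outcome vector order: (P1.r0,P2.r0,P2.r1)
[SC] allowed = {<0 0 0>, <0 0 2>, <0 1 2>, <0 2 0>, <0 2 2>, <2 0 0>, <2 0 2>, <2 1 2>, <2 2 0>, <2 2 2>}
[TSO] allowed = {<0 0 0>, <0 0 2>, <0 1 2>, <0 2 0>, <0 2 2>, <2 0 0>, <2 0 2>, <2 1 2>, <2 2 0>, <2 2 2>}
[PSO] allowed = {<0 0 0>, <0 0 2>, <0 1 0>, <0 1 2>, <0 2 0>, <0 2 2>, <2 0 0>, <2 0 2>, <2 1 0>, <2 1 2>, <2 2 0>, <2 2 2>}
target <0 1 0> ∈ {PSO}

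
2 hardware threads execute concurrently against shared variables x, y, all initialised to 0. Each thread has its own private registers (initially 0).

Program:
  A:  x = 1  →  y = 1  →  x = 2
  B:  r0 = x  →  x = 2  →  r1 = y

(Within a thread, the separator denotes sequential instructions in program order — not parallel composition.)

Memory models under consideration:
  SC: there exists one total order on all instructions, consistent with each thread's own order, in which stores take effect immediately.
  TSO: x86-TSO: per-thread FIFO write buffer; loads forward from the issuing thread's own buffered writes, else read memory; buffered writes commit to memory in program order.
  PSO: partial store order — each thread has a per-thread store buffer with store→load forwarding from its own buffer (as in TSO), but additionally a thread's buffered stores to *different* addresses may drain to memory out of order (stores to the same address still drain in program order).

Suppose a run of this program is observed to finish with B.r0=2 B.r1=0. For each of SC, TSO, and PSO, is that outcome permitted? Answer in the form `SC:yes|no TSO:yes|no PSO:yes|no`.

SC:no TSO:no PSO:yes

outcome vector order: (B.r0,B.r1)
SC: 5 outcomes — {00; 01; 10; 11; 21}
TSO: 5 outcomes — {00; 01; 10; 11; 21}
PSO: 6 outcomes — {00; 01; 10; 11; 20; 21}
target 20 ∈ {PSO}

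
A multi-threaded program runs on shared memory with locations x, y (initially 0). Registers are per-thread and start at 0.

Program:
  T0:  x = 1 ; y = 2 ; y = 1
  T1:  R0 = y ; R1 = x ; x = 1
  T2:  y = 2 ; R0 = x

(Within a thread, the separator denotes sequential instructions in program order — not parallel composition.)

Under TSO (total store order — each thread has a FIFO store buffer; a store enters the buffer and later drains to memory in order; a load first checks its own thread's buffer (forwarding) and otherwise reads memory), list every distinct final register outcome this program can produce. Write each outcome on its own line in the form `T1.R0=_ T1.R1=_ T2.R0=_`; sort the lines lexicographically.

T1.R0=0 T1.R1=0 T2.R0=0
T1.R0=0 T1.R1=0 T2.R0=1
T1.R0=0 T1.R1=1 T2.R0=0
T1.R0=0 T1.R1=1 T2.R0=1
T1.R0=1 T1.R1=1 T2.R0=0
T1.R0=1 T1.R1=1 T2.R0=1
T1.R0=2 T1.R1=0 T2.R0=0
T1.R0=2 T1.R1=0 T2.R0=1
T1.R0=2 T1.R1=1 T2.R0=0
T1.R0=2 T1.R1=1 T2.R0=1

outcome vector order: (T1.R0,T1.R1,T2.R0)
|TSO outcomes| = 10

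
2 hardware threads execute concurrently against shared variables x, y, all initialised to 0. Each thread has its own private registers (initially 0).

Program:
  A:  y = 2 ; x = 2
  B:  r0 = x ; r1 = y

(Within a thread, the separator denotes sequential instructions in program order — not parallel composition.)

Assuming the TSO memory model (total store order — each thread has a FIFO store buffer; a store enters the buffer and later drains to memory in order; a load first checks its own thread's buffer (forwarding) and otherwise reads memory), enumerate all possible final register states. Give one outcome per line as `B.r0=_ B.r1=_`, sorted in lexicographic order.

B.r0=0 B.r1=0
B.r0=0 B.r1=2
B.r0=2 B.r1=2

outcome vector order: (B.r0,B.r1)
|TSO outcomes| = 3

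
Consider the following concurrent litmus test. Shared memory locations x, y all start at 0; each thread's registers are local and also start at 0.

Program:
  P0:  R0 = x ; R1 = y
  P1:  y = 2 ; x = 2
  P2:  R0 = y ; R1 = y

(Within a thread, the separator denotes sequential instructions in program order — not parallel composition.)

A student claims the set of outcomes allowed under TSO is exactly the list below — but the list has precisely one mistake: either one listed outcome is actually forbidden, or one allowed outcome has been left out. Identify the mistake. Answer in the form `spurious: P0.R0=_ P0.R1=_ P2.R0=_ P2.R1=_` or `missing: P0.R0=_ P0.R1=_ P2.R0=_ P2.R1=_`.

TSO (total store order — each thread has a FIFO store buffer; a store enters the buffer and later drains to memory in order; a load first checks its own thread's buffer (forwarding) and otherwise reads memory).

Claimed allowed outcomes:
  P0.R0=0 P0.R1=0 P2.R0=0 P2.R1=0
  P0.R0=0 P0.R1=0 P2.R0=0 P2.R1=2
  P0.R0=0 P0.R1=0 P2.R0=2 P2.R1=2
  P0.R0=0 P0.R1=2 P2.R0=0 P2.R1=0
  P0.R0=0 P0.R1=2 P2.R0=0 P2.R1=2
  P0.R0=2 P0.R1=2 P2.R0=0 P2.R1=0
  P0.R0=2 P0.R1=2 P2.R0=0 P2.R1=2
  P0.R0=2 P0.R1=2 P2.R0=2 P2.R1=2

missing: P0.R0=0 P0.R1=2 P2.R0=2 P2.R1=2

outcome vector order: (P0.R0,P0.R1,P2.R0,P2.R1)
under TSO → (0,0,0,0), (0,0,0,2), (0,0,2,2), (0,2,0,0), (0,2,0,2), (0,2,2,2), (2,2,0,0), (2,2,0,2), (2,2,2,2)
TSO∖claimed = {(0,2,2,2)}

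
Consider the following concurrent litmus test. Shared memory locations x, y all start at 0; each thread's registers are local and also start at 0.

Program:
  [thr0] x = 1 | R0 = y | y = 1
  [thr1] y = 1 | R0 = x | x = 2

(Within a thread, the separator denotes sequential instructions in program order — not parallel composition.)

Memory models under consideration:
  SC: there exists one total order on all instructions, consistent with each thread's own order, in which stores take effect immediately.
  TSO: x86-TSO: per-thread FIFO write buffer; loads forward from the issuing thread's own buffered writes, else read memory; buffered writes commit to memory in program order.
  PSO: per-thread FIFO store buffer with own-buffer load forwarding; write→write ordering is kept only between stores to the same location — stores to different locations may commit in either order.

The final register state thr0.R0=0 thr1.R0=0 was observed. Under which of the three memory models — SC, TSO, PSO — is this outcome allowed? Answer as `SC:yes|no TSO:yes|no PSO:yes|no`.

outcome vector order: (thr0.R0,thr1.R0)
SC: 3 outcomes — {01; 10; 11}
TSO: 4 outcomes — {00; 01; 10; 11}
PSO: 4 outcomes — {00; 01; 10; 11}
target 00 ∈ {TSO,PSO}

SC:no TSO:yes PSO:yes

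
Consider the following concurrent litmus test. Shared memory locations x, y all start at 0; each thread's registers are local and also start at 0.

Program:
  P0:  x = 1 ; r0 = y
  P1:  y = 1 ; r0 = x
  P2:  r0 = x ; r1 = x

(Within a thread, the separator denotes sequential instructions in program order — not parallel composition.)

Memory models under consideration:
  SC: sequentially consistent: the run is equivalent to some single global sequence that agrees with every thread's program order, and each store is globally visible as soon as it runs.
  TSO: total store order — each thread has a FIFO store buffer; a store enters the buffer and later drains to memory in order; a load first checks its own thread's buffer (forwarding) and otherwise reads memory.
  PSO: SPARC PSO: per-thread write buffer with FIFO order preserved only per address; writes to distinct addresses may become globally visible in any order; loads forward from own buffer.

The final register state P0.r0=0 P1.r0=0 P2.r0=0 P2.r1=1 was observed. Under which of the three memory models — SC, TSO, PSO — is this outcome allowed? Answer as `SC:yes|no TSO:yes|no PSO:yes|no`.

SC:no TSO:yes PSO:yes

outcome vector order: (P0.r0,P1.r0,P2.r0,P2.r1)
SC (9): <0 1 0 0> <0 1 0 1> <0 1 1 1> <1 0 0 0> <1 0 0 1> <1 0 1 1> <1 1 0 0> <1 1 0 1> <1 1 1 1>
TSO (12): <0 0 0 0> <0 0 0 1> <0 0 1 1> <0 1 0 0> <0 1 0 1> <0 1 1 1> <1 0 0 0> <1 0 0 1> <1 0 1 1> <1 1 0 0> <1 1 0 1> <1 1 1 1>
PSO (12): <0 0 0 0> <0 0 0 1> <0 0 1 1> <0 1 0 0> <0 1 0 1> <0 1 1 1> <1 0 0 0> <1 0 0 1> <1 0 1 1> <1 1 0 0> <1 1 0 1> <1 1 1 1>
target <0 0 0 1> ∈ {TSO,PSO}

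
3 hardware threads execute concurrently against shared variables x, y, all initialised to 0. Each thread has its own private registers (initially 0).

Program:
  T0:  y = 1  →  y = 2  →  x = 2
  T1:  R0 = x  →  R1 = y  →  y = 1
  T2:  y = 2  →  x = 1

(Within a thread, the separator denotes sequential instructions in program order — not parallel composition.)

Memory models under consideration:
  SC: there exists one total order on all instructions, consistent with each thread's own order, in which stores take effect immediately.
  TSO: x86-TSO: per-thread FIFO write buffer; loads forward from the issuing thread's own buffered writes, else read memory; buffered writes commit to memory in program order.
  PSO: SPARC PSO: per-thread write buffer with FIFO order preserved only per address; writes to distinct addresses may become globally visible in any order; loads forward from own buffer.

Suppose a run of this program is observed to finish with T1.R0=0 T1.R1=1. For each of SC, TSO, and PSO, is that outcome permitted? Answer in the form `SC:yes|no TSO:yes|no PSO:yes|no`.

SC:yes TSO:yes PSO:yes

outcome vector order: (T1.R0,T1.R1)
under SC → (0,0) (0,1) (0,2) (1,1) (1,2) (2,2)
under TSO → (0,0) (0,1) (0,2) (1,1) (1,2) (2,2)
under PSO → (0,0) (0,1) (0,2) (1,0) (1,1) (1,2) (2,0) (2,1) (2,2)
target (0,1) ∈ {SC,TSO,PSO}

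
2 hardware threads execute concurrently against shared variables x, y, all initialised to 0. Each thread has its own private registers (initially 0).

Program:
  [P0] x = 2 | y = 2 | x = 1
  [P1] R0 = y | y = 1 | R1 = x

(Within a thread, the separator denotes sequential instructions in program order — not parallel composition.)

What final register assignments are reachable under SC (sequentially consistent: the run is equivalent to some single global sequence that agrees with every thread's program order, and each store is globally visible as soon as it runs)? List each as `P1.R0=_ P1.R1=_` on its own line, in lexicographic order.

P1.R0=0 P1.R1=0
P1.R0=0 P1.R1=1
P1.R0=0 P1.R1=2
P1.R0=2 P1.R1=1
P1.R0=2 P1.R1=2

outcome vector order: (P1.R0,P1.R1)
|SC outcomes| = 5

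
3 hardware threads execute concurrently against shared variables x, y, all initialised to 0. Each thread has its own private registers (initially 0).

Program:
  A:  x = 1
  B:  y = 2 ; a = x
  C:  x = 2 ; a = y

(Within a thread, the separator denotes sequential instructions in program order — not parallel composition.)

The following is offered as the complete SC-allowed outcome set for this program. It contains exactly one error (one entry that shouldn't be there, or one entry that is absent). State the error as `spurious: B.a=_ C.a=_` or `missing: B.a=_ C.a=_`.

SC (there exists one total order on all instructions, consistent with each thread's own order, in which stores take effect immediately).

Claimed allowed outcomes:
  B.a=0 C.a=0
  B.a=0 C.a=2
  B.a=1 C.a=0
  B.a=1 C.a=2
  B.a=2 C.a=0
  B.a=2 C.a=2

outcome vector order: (B.a,C.a)
SC: 5 outcomes — {02, 10, 12, 20, 22}
claimed∖SC = {00}

spurious: B.a=0 C.a=0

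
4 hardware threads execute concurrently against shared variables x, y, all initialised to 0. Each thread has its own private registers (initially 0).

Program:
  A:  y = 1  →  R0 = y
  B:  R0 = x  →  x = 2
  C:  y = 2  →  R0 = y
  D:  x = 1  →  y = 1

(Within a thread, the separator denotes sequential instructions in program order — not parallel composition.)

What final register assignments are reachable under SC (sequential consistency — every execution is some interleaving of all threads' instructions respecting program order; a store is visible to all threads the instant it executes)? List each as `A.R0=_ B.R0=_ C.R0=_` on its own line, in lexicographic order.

outcome vector order: (A.R0,B.R0,C.R0)
|SC outcomes| = 8

A.R0=1 B.R0=0 C.R0=1
A.R0=1 B.R0=0 C.R0=2
A.R0=1 B.R0=1 C.R0=1
A.R0=1 B.R0=1 C.R0=2
A.R0=2 B.R0=0 C.R0=1
A.R0=2 B.R0=0 C.R0=2
A.R0=2 B.R0=1 C.R0=1
A.R0=2 B.R0=1 C.R0=2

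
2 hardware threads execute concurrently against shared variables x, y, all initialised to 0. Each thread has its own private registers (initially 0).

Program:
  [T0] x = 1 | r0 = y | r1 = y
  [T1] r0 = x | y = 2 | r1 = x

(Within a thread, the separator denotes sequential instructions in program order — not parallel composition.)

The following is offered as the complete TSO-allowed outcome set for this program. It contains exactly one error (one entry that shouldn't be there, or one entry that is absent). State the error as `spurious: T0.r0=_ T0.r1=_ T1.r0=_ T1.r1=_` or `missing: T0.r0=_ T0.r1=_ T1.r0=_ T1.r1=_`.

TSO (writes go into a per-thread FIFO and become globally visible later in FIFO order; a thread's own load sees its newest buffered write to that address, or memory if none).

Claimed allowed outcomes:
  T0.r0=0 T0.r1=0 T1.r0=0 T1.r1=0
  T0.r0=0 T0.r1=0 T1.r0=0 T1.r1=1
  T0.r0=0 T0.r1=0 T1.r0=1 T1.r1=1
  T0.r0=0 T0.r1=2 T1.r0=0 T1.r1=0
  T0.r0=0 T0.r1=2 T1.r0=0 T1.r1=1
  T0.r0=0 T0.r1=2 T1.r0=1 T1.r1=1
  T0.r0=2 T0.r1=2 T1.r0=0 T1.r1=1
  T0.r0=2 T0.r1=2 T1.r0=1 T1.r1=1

outcome vector order: (T0.r0,T0.r1,T1.r0,T1.r1)
under TSO → (0,0,0,0), (0,0,0,1), (0,0,1,1), (0,2,0,0), (0,2,0,1), (0,2,1,1), (2,2,0,0), (2,2,0,1), (2,2,1,1)
TSO∖claimed = {(2,2,0,0)}

missing: T0.r0=2 T0.r1=2 T1.r0=0 T1.r1=0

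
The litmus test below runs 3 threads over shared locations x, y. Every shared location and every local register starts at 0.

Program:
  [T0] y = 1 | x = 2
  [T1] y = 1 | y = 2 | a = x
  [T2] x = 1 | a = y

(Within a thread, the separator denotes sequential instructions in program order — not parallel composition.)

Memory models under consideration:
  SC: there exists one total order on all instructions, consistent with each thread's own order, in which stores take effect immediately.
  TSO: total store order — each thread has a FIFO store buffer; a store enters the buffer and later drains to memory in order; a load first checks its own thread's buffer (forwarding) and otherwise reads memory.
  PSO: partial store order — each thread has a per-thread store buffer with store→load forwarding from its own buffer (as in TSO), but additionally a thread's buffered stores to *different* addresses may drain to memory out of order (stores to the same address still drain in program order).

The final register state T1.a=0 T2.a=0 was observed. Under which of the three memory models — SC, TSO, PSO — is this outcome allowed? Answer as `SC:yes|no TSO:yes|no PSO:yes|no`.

outcome vector order: (T1.a,T2.a)
SC: 8 outcomes — {01; 02; 10; 11; 12; 20; 21; 22}
TSO: 9 outcomes — {00; 01; 02; 10; 11; 12; 20; 21; 22}
PSO: 9 outcomes — {00; 01; 02; 10; 11; 12; 20; 21; 22}
target 00 ∈ {TSO,PSO}

SC:no TSO:yes PSO:yes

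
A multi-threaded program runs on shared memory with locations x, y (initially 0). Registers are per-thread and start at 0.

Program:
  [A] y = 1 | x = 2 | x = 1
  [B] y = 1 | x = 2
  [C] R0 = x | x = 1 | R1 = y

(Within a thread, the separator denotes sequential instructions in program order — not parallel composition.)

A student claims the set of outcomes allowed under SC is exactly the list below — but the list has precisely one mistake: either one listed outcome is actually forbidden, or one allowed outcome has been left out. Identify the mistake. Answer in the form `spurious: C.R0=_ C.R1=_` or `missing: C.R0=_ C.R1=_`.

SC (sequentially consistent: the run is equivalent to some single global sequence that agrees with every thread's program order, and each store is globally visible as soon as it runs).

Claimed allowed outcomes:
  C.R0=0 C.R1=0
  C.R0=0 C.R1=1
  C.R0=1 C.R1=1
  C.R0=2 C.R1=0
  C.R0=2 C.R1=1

spurious: C.R0=2 C.R1=0

outcome vector order: (C.R0,C.R1)
SC (4): <0 0>; <0 1>; <1 1>; <2 1>
claimed∖SC = {<2 0>}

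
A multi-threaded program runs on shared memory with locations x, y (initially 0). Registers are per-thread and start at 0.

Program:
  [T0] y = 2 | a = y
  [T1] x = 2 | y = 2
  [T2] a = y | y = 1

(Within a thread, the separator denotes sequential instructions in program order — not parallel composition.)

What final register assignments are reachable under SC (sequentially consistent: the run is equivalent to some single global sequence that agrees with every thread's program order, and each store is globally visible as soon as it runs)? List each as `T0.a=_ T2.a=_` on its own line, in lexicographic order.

outcome vector order: (T0.a,T2.a)
|SC outcomes| = 4

T0.a=1 T2.a=0
T0.a=1 T2.a=2
T0.a=2 T2.a=0
T0.a=2 T2.a=2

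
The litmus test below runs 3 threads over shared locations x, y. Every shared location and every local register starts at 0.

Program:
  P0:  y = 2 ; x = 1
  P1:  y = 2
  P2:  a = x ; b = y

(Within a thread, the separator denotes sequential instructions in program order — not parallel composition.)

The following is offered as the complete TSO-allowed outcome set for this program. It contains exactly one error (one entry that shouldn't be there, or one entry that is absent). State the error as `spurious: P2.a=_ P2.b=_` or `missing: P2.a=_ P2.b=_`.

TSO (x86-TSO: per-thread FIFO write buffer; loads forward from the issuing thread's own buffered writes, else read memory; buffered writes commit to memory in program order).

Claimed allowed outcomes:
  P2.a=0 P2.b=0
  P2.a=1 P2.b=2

outcome vector order: (P2.a,P2.b)
under TSO → <0 0>, <0 2>, <1 2>
TSO∖claimed = {<0 2>}

missing: P2.a=0 P2.b=2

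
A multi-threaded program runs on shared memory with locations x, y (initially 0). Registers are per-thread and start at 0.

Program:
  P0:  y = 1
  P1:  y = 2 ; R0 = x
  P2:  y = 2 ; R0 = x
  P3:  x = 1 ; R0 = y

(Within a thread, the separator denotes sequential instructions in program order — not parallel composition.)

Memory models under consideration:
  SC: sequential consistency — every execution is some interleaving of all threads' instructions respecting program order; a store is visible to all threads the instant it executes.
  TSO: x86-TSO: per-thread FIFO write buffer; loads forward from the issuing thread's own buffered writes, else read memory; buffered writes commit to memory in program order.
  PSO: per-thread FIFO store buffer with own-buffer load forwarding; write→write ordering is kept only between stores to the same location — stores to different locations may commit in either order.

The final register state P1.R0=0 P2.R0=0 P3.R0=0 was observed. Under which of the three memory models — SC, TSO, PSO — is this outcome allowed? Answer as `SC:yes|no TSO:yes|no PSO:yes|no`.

outcome vector order: (P1.R0,P2.R0,P3.R0)
SC: 9 outcomes — {<0 0 1>, <0 0 2>, <0 1 1>, <0 1 2>, <1 0 1>, <1 0 2>, <1 1 0>, <1 1 1>, <1 1 2>}
TSO: 12 outcomes — {<0 0 0>, <0 0 1>, <0 0 2>, <0 1 0>, <0 1 1>, <0 1 2>, <1 0 0>, <1 0 1>, <1 0 2>, <1 1 0>, <1 1 1>, <1 1 2>}
PSO: 12 outcomes — {<0 0 0>, <0 0 1>, <0 0 2>, <0 1 0>, <0 1 1>, <0 1 2>, <1 0 0>, <1 0 1>, <1 0 2>, <1 1 0>, <1 1 1>, <1 1 2>}
target <0 0 0> ∈ {TSO,PSO}

SC:no TSO:yes PSO:yes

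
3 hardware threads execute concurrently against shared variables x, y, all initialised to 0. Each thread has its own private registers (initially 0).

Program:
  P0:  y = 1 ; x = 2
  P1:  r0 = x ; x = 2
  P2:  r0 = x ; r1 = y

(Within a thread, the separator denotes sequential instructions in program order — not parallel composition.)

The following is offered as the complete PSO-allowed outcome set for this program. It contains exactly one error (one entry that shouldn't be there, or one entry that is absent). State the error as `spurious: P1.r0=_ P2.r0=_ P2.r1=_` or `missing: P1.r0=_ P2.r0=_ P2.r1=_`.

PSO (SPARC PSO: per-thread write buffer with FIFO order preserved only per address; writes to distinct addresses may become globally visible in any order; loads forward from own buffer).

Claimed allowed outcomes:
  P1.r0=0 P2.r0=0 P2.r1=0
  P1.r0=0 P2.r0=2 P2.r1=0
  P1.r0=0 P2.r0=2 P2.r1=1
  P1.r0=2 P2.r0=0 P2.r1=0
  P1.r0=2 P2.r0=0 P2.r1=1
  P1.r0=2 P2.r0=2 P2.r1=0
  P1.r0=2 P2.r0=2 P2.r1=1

missing: P1.r0=0 P2.r0=0 P2.r1=1

outcome vector order: (P1.r0,P2.r0,P2.r1)
PSO (8): 000, 001, 020, 021, 200, 201, 220, 221
PSO∖claimed = {001}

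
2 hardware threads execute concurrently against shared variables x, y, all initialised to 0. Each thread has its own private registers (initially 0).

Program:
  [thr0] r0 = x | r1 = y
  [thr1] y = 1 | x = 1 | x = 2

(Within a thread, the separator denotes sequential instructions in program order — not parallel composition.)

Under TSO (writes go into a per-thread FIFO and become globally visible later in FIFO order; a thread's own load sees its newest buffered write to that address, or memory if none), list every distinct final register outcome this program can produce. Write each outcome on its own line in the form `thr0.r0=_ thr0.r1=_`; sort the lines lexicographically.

outcome vector order: (thr0.r0,thr0.r1)
|TSO outcomes| = 4

thr0.r0=0 thr0.r1=0
thr0.r0=0 thr0.r1=1
thr0.r0=1 thr0.r1=1
thr0.r0=2 thr0.r1=1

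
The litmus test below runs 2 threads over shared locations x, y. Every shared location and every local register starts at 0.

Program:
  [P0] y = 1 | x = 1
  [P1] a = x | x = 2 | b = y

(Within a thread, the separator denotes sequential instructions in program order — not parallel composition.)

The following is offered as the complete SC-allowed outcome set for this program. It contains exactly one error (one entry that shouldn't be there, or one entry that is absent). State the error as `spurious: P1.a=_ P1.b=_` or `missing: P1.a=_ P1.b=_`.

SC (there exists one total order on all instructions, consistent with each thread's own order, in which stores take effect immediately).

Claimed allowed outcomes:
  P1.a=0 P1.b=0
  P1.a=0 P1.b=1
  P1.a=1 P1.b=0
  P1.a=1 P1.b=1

outcome vector order: (P1.a,P1.b)
SC (3): (0,0) (0,1) (1,1)
claimed∖SC = {(1,0)}

spurious: P1.a=1 P1.b=0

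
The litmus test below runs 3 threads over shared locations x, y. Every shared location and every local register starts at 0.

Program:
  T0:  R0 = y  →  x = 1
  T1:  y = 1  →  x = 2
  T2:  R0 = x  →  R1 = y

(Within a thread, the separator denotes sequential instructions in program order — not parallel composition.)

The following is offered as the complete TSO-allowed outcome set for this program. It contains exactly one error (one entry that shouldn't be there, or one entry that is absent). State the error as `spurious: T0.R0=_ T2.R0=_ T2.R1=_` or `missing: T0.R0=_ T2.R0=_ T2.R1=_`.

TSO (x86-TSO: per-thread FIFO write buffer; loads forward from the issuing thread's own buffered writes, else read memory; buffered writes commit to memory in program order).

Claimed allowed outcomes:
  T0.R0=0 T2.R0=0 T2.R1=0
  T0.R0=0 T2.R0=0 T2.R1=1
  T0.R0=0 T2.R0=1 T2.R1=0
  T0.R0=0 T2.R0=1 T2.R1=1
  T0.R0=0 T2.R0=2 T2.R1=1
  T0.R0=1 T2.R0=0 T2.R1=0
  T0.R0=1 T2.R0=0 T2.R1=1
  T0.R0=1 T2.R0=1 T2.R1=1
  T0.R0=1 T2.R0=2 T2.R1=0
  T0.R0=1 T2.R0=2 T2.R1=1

spurious: T0.R0=1 T2.R0=2 T2.R1=0

outcome vector order: (T0.R0,T2.R0,T2.R1)
TSO: 9 outcomes — {<0 0 0>, <0 0 1>, <0 1 0>, <0 1 1>, <0 2 1>, <1 0 0>, <1 0 1>, <1 1 1>, <1 2 1>}
claimed∖TSO = {<1 2 0>}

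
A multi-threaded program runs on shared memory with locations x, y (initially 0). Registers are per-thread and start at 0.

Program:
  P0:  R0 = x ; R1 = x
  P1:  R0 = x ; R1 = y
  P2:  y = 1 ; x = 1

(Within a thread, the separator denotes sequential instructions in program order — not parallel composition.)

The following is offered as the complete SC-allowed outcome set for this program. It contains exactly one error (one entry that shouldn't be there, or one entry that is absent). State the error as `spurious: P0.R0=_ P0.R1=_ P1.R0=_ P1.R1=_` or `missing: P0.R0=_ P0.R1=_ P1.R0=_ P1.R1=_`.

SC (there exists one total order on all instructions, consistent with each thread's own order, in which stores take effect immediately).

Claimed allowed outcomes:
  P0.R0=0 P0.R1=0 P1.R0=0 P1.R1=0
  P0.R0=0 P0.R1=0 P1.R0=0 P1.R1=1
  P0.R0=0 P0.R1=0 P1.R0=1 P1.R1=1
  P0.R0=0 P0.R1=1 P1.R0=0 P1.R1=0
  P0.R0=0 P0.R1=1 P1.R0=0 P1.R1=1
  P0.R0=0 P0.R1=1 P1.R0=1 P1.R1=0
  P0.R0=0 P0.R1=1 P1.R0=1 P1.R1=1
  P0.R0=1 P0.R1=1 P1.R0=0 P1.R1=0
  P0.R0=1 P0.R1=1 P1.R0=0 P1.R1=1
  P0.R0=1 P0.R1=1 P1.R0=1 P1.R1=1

outcome vector order: (P0.R0,P0.R1,P1.R0,P1.R1)
SC: 9 outcomes — {<0 0 0 0>; <0 0 0 1>; <0 0 1 1>; <0 1 0 0>; <0 1 0 1>; <0 1 1 1>; <1 1 0 0>; <1 1 0 1>; <1 1 1 1>}
claimed∖SC = {<0 1 1 0>}

spurious: P0.R0=0 P0.R1=1 P1.R0=1 P1.R1=0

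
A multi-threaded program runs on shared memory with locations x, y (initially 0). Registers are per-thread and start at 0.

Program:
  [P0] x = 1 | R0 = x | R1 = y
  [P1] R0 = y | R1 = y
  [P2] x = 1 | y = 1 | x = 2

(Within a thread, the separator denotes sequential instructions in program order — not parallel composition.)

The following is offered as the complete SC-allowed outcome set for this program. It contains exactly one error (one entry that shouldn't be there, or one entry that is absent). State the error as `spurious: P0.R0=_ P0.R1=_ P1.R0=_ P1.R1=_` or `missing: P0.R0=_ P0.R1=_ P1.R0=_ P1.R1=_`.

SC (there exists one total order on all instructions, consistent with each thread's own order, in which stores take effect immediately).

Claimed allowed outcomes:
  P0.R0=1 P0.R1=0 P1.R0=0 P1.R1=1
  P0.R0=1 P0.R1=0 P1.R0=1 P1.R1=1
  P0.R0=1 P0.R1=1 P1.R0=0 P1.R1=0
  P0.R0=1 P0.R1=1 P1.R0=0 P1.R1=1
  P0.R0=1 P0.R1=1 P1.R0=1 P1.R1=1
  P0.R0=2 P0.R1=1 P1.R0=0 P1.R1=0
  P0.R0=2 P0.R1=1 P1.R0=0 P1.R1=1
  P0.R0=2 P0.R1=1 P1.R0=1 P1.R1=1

outcome vector order: (P0.R0,P0.R1,P1.R0,P1.R1)
[SC] allowed = {<1 0 0 0>, <1 0 0 1>, <1 0 1 1>, <1 1 0 0>, <1 1 0 1>, <1 1 1 1>, <2 1 0 0>, <2 1 0 1>, <2 1 1 1>}
SC∖claimed = {<1 0 0 0>}

missing: P0.R0=1 P0.R1=0 P1.R0=0 P1.R1=0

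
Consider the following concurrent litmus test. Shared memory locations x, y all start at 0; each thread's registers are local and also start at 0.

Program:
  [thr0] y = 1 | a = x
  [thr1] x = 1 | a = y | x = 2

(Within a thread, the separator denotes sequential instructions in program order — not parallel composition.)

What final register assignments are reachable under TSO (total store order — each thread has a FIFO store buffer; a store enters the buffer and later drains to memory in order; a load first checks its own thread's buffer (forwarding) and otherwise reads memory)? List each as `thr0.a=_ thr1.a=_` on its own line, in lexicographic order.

thr0.a=0 thr1.a=0
thr0.a=0 thr1.a=1
thr0.a=1 thr1.a=0
thr0.a=1 thr1.a=1
thr0.a=2 thr1.a=0
thr0.a=2 thr1.a=1

outcome vector order: (thr0.a,thr1.a)
|TSO outcomes| = 6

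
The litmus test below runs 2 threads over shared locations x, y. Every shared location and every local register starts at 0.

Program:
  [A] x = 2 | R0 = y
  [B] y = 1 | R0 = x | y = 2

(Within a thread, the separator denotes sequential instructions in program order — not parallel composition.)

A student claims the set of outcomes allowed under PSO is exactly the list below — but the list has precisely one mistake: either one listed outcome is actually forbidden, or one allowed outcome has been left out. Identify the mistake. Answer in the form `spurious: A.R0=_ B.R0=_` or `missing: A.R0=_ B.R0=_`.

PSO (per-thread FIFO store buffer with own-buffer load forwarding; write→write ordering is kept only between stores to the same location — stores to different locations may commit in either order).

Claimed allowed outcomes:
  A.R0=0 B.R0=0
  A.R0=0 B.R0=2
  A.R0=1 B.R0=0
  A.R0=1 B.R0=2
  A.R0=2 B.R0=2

outcome vector order: (A.R0,B.R0)
[PSO] allowed = {<0 0>; <0 2>; <1 0>; <1 2>; <2 0>; <2 2>}
PSO∖claimed = {<2 0>}

missing: A.R0=2 B.R0=0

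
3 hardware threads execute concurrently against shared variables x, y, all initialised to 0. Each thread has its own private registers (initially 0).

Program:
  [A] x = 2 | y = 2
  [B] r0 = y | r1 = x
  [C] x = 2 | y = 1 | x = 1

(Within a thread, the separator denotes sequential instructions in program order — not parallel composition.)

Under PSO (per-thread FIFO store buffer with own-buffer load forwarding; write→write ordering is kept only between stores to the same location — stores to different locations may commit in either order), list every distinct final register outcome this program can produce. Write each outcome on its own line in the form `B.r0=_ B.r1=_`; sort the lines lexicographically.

outcome vector order: (B.r0,B.r1)
|PSO outcomes| = 9

B.r0=0 B.r1=0
B.r0=0 B.r1=1
B.r0=0 B.r1=2
B.r0=1 B.r1=0
B.r0=1 B.r1=1
B.r0=1 B.r1=2
B.r0=2 B.r1=0
B.r0=2 B.r1=1
B.r0=2 B.r1=2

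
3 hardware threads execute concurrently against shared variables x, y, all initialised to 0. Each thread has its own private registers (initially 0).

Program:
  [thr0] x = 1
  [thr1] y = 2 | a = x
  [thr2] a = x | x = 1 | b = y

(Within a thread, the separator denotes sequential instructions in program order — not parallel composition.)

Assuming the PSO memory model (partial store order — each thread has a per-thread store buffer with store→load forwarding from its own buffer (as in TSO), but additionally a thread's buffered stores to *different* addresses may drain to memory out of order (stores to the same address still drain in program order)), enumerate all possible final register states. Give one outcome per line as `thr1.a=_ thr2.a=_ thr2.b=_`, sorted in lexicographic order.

thr1.a=0 thr2.a=0 thr2.b=0
thr1.a=0 thr2.a=0 thr2.b=2
thr1.a=0 thr2.a=1 thr2.b=0
thr1.a=0 thr2.a=1 thr2.b=2
thr1.a=1 thr2.a=0 thr2.b=0
thr1.a=1 thr2.a=0 thr2.b=2
thr1.a=1 thr2.a=1 thr2.b=0
thr1.a=1 thr2.a=1 thr2.b=2

outcome vector order: (thr1.a,thr2.a,thr2.b)
|PSO outcomes| = 8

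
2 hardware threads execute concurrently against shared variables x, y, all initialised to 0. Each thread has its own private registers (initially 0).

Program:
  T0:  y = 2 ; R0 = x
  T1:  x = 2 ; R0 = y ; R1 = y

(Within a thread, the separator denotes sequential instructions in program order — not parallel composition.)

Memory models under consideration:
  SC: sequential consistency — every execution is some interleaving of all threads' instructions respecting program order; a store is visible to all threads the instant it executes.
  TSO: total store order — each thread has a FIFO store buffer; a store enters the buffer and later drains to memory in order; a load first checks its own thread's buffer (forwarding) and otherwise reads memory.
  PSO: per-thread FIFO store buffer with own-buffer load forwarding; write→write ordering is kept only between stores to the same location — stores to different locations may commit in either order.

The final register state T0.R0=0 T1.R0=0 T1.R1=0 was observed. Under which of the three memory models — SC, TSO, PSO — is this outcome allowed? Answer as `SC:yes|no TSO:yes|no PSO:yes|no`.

SC:no TSO:yes PSO:yes

outcome vector order: (T0.R0,T1.R0,T1.R1)
under SC → <0 2 2>, <2 0 0>, <2 0 2>, <2 2 2>
under TSO → <0 0 0>, <0 0 2>, <0 2 2>, <2 0 0>, <2 0 2>, <2 2 2>
under PSO → <0 0 0>, <0 0 2>, <0 2 2>, <2 0 0>, <2 0 2>, <2 2 2>
target <0 0 0> ∈ {TSO,PSO}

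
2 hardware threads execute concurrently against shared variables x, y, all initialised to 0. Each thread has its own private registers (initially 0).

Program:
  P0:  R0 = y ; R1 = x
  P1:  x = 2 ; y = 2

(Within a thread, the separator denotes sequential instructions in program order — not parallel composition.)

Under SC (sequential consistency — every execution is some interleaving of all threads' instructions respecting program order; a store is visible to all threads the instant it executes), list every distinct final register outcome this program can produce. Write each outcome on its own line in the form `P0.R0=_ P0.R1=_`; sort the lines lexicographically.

outcome vector order: (P0.R0,P0.R1)
|SC outcomes| = 3

P0.R0=0 P0.R1=0
P0.R0=0 P0.R1=2
P0.R0=2 P0.R1=2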